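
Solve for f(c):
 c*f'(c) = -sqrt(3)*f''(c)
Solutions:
 f(c) = C1 + C2*erf(sqrt(2)*3^(3/4)*c/6)


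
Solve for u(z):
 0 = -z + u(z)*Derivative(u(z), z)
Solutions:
 u(z) = -sqrt(C1 + z^2)
 u(z) = sqrt(C1 + z^2)


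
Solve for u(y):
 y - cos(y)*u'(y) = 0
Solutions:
 u(y) = C1 + Integral(y/cos(y), y)


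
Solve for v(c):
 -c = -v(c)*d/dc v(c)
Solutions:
 v(c) = -sqrt(C1 + c^2)
 v(c) = sqrt(C1 + c^2)


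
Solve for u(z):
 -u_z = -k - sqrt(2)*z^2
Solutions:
 u(z) = C1 + k*z + sqrt(2)*z^3/3


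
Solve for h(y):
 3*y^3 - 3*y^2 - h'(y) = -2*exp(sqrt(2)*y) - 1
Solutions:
 h(y) = C1 + 3*y^4/4 - y^3 + y + sqrt(2)*exp(sqrt(2)*y)


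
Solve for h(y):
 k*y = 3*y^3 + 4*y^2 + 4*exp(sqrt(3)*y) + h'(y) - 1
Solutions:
 h(y) = C1 + k*y^2/2 - 3*y^4/4 - 4*y^3/3 + y - 4*sqrt(3)*exp(sqrt(3)*y)/3


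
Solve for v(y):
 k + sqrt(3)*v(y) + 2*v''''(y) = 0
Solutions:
 v(y) = -sqrt(3)*k/3 + (C1*sin(2^(1/4)*3^(1/8)*y/2) + C2*cos(2^(1/4)*3^(1/8)*y/2))*exp(-2^(1/4)*3^(1/8)*y/2) + (C3*sin(2^(1/4)*3^(1/8)*y/2) + C4*cos(2^(1/4)*3^(1/8)*y/2))*exp(2^(1/4)*3^(1/8)*y/2)


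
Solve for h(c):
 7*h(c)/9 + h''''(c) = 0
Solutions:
 h(c) = (C1*sin(sqrt(6)*7^(1/4)*c/6) + C2*cos(sqrt(6)*7^(1/4)*c/6))*exp(-sqrt(6)*7^(1/4)*c/6) + (C3*sin(sqrt(6)*7^(1/4)*c/6) + C4*cos(sqrt(6)*7^(1/4)*c/6))*exp(sqrt(6)*7^(1/4)*c/6)


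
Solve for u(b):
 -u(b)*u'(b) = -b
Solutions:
 u(b) = -sqrt(C1 + b^2)
 u(b) = sqrt(C1 + b^2)


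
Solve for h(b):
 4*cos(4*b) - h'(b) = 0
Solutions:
 h(b) = C1 + sin(4*b)


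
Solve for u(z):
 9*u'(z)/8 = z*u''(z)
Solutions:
 u(z) = C1 + C2*z^(17/8)


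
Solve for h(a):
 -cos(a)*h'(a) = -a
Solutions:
 h(a) = C1 + Integral(a/cos(a), a)


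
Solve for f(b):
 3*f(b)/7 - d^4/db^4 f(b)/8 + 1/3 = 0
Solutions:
 f(b) = C1*exp(-24^(1/4)*7^(3/4)*b/7) + C2*exp(24^(1/4)*7^(3/4)*b/7) + C3*sin(24^(1/4)*7^(3/4)*b/7) + C4*cos(24^(1/4)*7^(3/4)*b/7) - 7/9


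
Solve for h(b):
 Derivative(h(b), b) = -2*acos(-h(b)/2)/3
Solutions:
 Integral(1/acos(-_y/2), (_y, h(b))) = C1 - 2*b/3


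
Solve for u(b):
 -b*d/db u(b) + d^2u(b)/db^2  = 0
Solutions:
 u(b) = C1 + C2*erfi(sqrt(2)*b/2)


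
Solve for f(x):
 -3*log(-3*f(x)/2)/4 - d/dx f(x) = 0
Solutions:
 4*Integral(1/(log(-_y) - log(2) + log(3)), (_y, f(x)))/3 = C1 - x


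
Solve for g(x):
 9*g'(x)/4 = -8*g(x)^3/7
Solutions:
 g(x) = -3*sqrt(14)*sqrt(-1/(C1 - 32*x))/2
 g(x) = 3*sqrt(14)*sqrt(-1/(C1 - 32*x))/2


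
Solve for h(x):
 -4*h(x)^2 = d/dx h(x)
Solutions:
 h(x) = 1/(C1 + 4*x)


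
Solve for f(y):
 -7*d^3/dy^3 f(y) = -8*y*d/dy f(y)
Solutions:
 f(y) = C1 + Integral(C2*airyai(2*7^(2/3)*y/7) + C3*airybi(2*7^(2/3)*y/7), y)


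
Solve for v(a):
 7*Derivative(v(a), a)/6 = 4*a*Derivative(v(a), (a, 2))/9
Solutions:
 v(a) = C1 + C2*a^(29/8)


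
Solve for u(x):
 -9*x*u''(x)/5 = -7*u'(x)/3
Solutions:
 u(x) = C1 + C2*x^(62/27)


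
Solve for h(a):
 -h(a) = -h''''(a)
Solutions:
 h(a) = C1*exp(-a) + C2*exp(a) + C3*sin(a) + C4*cos(a)


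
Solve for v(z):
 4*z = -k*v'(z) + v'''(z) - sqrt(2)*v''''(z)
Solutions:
 v(z) = C1 + C2*exp(z*(sqrt(2)*(27*k + sqrt((27*k - 1)^2 - 1) - 1)^(1/3) - sqrt(6)*I*(27*k + sqrt((27*k - 1)^2 - 1) - 1)^(1/3) + 2*sqrt(2) - 8/((-sqrt(2) + sqrt(6)*I)*(27*k + sqrt((27*k - 1)^2 - 1) - 1)^(1/3)))/12) + C3*exp(z*(sqrt(2)*(27*k + sqrt((27*k - 1)^2 - 1) - 1)^(1/3) + sqrt(6)*I*(27*k + sqrt((27*k - 1)^2 - 1) - 1)^(1/3) + 2*sqrt(2) + 8/((sqrt(2) + sqrt(6)*I)*(27*k + sqrt((27*k - 1)^2 - 1) - 1)^(1/3)))/12) + C4*exp(sqrt(2)*z*(-(27*k + sqrt((27*k - 1)^2 - 1) - 1)^(1/3) + 1 - 1/(27*k + sqrt((27*k - 1)^2 - 1) - 1)^(1/3))/6) - 2*z^2/k


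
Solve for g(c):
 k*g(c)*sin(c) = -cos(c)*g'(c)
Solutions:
 g(c) = C1*exp(k*log(cos(c)))


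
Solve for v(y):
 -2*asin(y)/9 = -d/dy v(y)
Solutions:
 v(y) = C1 + 2*y*asin(y)/9 + 2*sqrt(1 - y^2)/9


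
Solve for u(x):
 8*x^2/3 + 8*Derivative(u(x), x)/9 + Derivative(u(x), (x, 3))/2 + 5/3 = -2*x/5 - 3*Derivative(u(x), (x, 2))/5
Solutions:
 u(x) = C1 - x^3 + 9*x^2/5 - 93*x/100 + (C2*sin(sqrt(319)*x/15) + C3*cos(sqrt(319)*x/15))*exp(-3*x/5)


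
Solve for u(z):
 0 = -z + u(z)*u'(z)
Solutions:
 u(z) = -sqrt(C1 + z^2)
 u(z) = sqrt(C1 + z^2)


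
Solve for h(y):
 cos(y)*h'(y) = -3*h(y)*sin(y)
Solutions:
 h(y) = C1*cos(y)^3


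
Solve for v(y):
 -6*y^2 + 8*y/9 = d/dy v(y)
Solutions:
 v(y) = C1 - 2*y^3 + 4*y^2/9


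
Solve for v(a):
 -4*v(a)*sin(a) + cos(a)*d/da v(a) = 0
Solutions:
 v(a) = C1/cos(a)^4


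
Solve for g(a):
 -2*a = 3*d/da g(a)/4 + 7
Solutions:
 g(a) = C1 - 4*a^2/3 - 28*a/3


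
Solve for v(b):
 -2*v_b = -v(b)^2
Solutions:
 v(b) = -2/(C1 + b)


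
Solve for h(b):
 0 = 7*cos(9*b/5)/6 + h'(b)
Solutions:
 h(b) = C1 - 35*sin(9*b/5)/54


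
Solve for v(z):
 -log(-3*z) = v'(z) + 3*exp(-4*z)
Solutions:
 v(z) = C1 - z*log(-z) + z*(1 - log(3)) + 3*exp(-4*z)/4


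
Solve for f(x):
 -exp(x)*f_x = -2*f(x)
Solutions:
 f(x) = C1*exp(-2*exp(-x))


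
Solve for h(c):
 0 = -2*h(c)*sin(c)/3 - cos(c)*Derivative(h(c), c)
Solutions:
 h(c) = C1*cos(c)^(2/3)


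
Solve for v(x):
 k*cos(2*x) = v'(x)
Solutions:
 v(x) = C1 + k*sin(2*x)/2


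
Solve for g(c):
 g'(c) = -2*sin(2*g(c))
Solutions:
 g(c) = pi - acos((-C1 - exp(8*c))/(C1 - exp(8*c)))/2
 g(c) = acos((-C1 - exp(8*c))/(C1 - exp(8*c)))/2


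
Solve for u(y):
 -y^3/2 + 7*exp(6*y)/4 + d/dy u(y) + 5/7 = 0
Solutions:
 u(y) = C1 + y^4/8 - 5*y/7 - 7*exp(6*y)/24


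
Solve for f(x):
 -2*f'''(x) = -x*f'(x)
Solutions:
 f(x) = C1 + Integral(C2*airyai(2^(2/3)*x/2) + C3*airybi(2^(2/3)*x/2), x)


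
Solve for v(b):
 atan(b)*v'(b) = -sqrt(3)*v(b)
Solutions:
 v(b) = C1*exp(-sqrt(3)*Integral(1/atan(b), b))


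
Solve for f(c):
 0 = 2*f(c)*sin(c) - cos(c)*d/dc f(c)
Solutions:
 f(c) = C1/cos(c)^2


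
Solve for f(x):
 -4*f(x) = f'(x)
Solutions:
 f(x) = C1*exp(-4*x)


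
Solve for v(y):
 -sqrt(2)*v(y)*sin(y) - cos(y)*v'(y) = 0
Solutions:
 v(y) = C1*cos(y)^(sqrt(2))


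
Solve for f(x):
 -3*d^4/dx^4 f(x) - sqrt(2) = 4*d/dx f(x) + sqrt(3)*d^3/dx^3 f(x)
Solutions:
 f(x) = C1 + C2*exp(x*(-2*sqrt(3) + (sqrt(3)/9 + 18 + sqrt(-3 + (sqrt(3) + 162)^2)/9)^(-1/3) + 3*(sqrt(3)/9 + 18 + sqrt(-3 + (sqrt(3) + 162)^2)/9)^(1/3))/18)*sin(sqrt(3)*x*(-3*(sqrt(3)/9 + 18 + sqrt(-4/27 + (2*sqrt(3)/9 + 36)^2)/2)^(1/3) + (sqrt(3)/9 + 18 + sqrt(-4/27 + (2*sqrt(3)/9 + 36)^2)/2)^(-1/3))/18) + C3*exp(x*(-2*sqrt(3) + (sqrt(3)/9 + 18 + sqrt(-3 + (sqrt(3) + 162)^2)/9)^(-1/3) + 3*(sqrt(3)/9 + 18 + sqrt(-3 + (sqrt(3) + 162)^2)/9)^(1/3))/18)*cos(sqrt(3)*x*(-3*(sqrt(3)/9 + 18 + sqrt(-4/27 + (2*sqrt(3)/9 + 36)^2)/2)^(1/3) + (sqrt(3)/9 + 18 + sqrt(-4/27 + (2*sqrt(3)/9 + 36)^2)/2)^(-1/3))/18) + C4*exp(-x*((sqrt(3)/9 + 18 + sqrt(-3 + (sqrt(3) + 162)^2)/9)^(-1/3) + sqrt(3) + 3*(sqrt(3)/9 + 18 + sqrt(-3 + (sqrt(3) + 162)^2)/9)^(1/3))/9) - sqrt(2)*x/4


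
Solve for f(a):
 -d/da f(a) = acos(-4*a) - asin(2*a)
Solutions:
 f(a) = C1 - a*acos(-4*a) + a*asin(2*a) - sqrt(1 - 16*a^2)/4 + sqrt(1 - 4*a^2)/2


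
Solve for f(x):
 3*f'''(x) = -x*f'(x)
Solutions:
 f(x) = C1 + Integral(C2*airyai(-3^(2/3)*x/3) + C3*airybi(-3^(2/3)*x/3), x)


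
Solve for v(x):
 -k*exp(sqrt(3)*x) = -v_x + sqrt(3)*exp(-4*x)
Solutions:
 v(x) = C1 + sqrt(3)*k*exp(sqrt(3)*x)/3 - sqrt(3)*exp(-4*x)/4


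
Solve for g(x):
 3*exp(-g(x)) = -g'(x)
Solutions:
 g(x) = log(C1 - 3*x)


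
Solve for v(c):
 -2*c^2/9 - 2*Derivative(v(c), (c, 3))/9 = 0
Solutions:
 v(c) = C1 + C2*c + C3*c^2 - c^5/60


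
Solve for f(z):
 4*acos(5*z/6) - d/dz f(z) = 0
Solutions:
 f(z) = C1 + 4*z*acos(5*z/6) - 4*sqrt(36 - 25*z^2)/5


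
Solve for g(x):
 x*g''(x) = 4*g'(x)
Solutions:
 g(x) = C1 + C2*x^5


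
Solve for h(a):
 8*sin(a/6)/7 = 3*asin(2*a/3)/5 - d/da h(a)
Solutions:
 h(a) = C1 + 3*a*asin(2*a/3)/5 + 3*sqrt(9 - 4*a^2)/10 + 48*cos(a/6)/7


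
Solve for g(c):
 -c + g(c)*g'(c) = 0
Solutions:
 g(c) = -sqrt(C1 + c^2)
 g(c) = sqrt(C1 + c^2)


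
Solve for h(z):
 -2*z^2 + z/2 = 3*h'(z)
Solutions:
 h(z) = C1 - 2*z^3/9 + z^2/12


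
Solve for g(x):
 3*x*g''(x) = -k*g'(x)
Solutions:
 g(x) = C1 + x^(1 - re(k)/3)*(C2*sin(log(x)*Abs(im(k))/3) + C3*cos(log(x)*im(k)/3))


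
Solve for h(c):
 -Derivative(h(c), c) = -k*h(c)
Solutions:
 h(c) = C1*exp(c*k)


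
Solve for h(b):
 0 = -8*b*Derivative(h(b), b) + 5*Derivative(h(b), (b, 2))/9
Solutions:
 h(b) = C1 + C2*erfi(6*sqrt(5)*b/5)


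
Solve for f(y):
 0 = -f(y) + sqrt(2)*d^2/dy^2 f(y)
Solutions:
 f(y) = C1*exp(-2^(3/4)*y/2) + C2*exp(2^(3/4)*y/2)


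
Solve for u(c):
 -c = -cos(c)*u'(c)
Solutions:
 u(c) = C1 + Integral(c/cos(c), c)


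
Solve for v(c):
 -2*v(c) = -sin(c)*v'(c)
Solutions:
 v(c) = C1*(cos(c) - 1)/(cos(c) + 1)


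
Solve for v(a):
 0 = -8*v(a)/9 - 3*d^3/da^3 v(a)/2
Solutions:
 v(a) = C3*exp(-2*2^(1/3)*a/3) + (C1*sin(2^(1/3)*sqrt(3)*a/3) + C2*cos(2^(1/3)*sqrt(3)*a/3))*exp(2^(1/3)*a/3)


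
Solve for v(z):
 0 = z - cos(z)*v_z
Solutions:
 v(z) = C1 + Integral(z/cos(z), z)


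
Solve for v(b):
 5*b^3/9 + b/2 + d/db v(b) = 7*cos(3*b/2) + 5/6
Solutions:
 v(b) = C1 - 5*b^4/36 - b^2/4 + 5*b/6 + 14*sin(3*b/2)/3


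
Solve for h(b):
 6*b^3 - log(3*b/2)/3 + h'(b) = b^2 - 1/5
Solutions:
 h(b) = C1 - 3*b^4/2 + b^3/3 + b*log(b)/3 - 8*b/15 - b*log(2)/3 + b*log(3)/3


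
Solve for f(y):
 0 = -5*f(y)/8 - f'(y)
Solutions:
 f(y) = C1*exp(-5*y/8)


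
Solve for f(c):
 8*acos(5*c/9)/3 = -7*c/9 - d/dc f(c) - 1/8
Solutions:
 f(c) = C1 - 7*c^2/18 - 8*c*acos(5*c/9)/3 - c/8 + 8*sqrt(81 - 25*c^2)/15


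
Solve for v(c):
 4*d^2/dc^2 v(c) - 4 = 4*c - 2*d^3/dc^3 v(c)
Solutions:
 v(c) = C1 + C2*c + C3*exp(-2*c) + c^3/6 + c^2/4


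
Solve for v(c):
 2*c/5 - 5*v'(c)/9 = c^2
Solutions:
 v(c) = C1 - 3*c^3/5 + 9*c^2/25


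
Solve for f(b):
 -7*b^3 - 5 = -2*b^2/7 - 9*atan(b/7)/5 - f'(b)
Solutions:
 f(b) = C1 + 7*b^4/4 - 2*b^3/21 - 9*b*atan(b/7)/5 + 5*b + 63*log(b^2 + 49)/10


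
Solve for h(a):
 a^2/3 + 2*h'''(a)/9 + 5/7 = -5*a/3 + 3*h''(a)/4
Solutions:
 h(a) = C1 + C2*a + C3*exp(27*a/8) + a^4/27 + 302*a^3/729 + 38782*a^2/45927


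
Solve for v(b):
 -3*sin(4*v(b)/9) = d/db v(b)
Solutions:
 3*b + 9*log(cos(4*v(b)/9) - 1)/8 - 9*log(cos(4*v(b)/9) + 1)/8 = C1


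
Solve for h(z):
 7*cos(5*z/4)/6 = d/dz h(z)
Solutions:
 h(z) = C1 + 14*sin(5*z/4)/15


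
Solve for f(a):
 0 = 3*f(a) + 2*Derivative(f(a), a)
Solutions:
 f(a) = C1*exp(-3*a/2)


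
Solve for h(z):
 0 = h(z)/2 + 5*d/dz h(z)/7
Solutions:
 h(z) = C1*exp(-7*z/10)


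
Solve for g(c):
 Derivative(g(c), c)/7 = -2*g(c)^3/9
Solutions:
 g(c) = -3*sqrt(2)*sqrt(-1/(C1 - 14*c))/2
 g(c) = 3*sqrt(2)*sqrt(-1/(C1 - 14*c))/2


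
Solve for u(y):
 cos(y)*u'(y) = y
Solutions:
 u(y) = C1 + Integral(y/cos(y), y)


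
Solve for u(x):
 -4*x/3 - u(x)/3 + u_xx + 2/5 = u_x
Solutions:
 u(x) = C1*exp(x*(3 - sqrt(21))/6) + C2*exp(x*(3 + sqrt(21))/6) - 4*x + 66/5


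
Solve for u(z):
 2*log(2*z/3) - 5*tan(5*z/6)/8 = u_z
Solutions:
 u(z) = C1 + 2*z*log(z) - 2*z*log(3) - 2*z + 2*z*log(2) + 3*log(cos(5*z/6))/4


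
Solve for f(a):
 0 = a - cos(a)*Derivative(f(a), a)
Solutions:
 f(a) = C1 + Integral(a/cos(a), a)


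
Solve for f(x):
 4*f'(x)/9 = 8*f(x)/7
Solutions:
 f(x) = C1*exp(18*x/7)


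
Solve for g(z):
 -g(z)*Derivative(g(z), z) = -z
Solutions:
 g(z) = -sqrt(C1 + z^2)
 g(z) = sqrt(C1 + z^2)


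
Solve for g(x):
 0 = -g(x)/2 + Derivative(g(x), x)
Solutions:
 g(x) = C1*exp(x/2)


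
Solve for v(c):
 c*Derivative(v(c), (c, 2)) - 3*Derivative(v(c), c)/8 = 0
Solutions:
 v(c) = C1 + C2*c^(11/8)


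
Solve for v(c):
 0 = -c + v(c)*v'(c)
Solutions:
 v(c) = -sqrt(C1 + c^2)
 v(c) = sqrt(C1 + c^2)


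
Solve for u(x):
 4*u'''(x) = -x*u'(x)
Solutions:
 u(x) = C1 + Integral(C2*airyai(-2^(1/3)*x/2) + C3*airybi(-2^(1/3)*x/2), x)


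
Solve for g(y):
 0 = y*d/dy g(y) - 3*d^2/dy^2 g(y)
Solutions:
 g(y) = C1 + C2*erfi(sqrt(6)*y/6)


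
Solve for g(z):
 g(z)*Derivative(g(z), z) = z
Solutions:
 g(z) = -sqrt(C1 + z^2)
 g(z) = sqrt(C1 + z^2)


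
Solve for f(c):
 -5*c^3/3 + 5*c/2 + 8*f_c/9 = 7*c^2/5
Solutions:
 f(c) = C1 + 15*c^4/32 + 21*c^3/40 - 45*c^2/32


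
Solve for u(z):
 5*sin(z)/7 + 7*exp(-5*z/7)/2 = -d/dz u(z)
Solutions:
 u(z) = C1 + 5*cos(z)/7 + 49*exp(-5*z/7)/10


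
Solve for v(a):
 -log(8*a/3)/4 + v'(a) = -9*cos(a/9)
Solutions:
 v(a) = C1 + a*log(a)/4 - a*log(3) - a/4 + 3*a*log(6)/4 - 81*sin(a/9)


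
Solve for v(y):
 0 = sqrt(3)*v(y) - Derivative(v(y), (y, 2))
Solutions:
 v(y) = C1*exp(-3^(1/4)*y) + C2*exp(3^(1/4)*y)


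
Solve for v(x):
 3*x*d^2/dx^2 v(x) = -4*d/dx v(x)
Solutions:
 v(x) = C1 + C2/x^(1/3)


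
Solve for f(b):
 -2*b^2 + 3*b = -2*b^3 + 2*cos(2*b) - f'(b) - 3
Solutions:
 f(b) = C1 - b^4/2 + 2*b^3/3 - 3*b^2/2 - 3*b + sin(2*b)


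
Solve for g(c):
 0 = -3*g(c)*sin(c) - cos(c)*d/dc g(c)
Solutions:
 g(c) = C1*cos(c)^3


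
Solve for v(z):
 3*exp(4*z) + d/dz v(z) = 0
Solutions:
 v(z) = C1 - 3*exp(4*z)/4


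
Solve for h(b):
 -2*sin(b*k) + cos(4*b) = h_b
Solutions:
 h(b) = C1 + sin(4*b)/4 + 2*cos(b*k)/k


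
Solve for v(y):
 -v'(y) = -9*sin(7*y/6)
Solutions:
 v(y) = C1 - 54*cos(7*y/6)/7


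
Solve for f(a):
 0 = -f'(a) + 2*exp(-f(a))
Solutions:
 f(a) = log(C1 + 2*a)


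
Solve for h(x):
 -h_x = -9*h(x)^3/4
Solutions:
 h(x) = -sqrt(2)*sqrt(-1/(C1 + 9*x))
 h(x) = sqrt(2)*sqrt(-1/(C1 + 9*x))


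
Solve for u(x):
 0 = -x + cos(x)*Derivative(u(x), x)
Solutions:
 u(x) = C1 + Integral(x/cos(x), x)


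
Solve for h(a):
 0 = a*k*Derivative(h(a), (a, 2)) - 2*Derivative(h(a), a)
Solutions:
 h(a) = C1 + a^(((re(k) + 2)*re(k) + im(k)^2)/(re(k)^2 + im(k)^2))*(C2*sin(2*log(a)*Abs(im(k))/(re(k)^2 + im(k)^2)) + C3*cos(2*log(a)*im(k)/(re(k)^2 + im(k)^2)))


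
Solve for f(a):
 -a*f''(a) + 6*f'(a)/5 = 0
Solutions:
 f(a) = C1 + C2*a^(11/5)


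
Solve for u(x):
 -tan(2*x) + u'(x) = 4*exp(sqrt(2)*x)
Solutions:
 u(x) = C1 + 2*sqrt(2)*exp(sqrt(2)*x) - log(cos(2*x))/2


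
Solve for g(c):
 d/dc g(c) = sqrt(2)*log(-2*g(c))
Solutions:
 -sqrt(2)*Integral(1/(log(-_y) + log(2)), (_y, g(c)))/2 = C1 - c


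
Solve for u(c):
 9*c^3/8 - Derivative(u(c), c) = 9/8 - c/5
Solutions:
 u(c) = C1 + 9*c^4/32 + c^2/10 - 9*c/8


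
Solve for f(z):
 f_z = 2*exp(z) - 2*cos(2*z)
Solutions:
 f(z) = C1 + 2*exp(z) - sin(2*z)


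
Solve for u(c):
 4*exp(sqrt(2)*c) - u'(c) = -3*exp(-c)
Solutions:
 u(c) = C1 + 2*sqrt(2)*exp(sqrt(2)*c) - 3*exp(-c)


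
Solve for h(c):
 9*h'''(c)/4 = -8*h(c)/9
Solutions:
 h(c) = C3*exp(-2*6^(2/3)*c/9) + (C1*sin(2^(2/3)*3^(1/6)*c/3) + C2*cos(2^(2/3)*3^(1/6)*c/3))*exp(6^(2/3)*c/9)


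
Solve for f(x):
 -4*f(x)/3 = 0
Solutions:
 f(x) = 0


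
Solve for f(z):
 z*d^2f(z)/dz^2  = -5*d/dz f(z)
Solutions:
 f(z) = C1 + C2/z^4


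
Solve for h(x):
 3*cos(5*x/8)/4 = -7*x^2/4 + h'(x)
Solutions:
 h(x) = C1 + 7*x^3/12 + 6*sin(5*x/8)/5


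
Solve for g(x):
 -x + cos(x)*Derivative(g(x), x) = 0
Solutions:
 g(x) = C1 + Integral(x/cos(x), x)


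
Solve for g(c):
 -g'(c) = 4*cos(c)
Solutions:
 g(c) = C1 - 4*sin(c)


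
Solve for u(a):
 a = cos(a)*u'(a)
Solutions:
 u(a) = C1 + Integral(a/cos(a), a)


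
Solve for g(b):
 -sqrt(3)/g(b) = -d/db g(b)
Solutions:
 g(b) = -sqrt(C1 + 2*sqrt(3)*b)
 g(b) = sqrt(C1 + 2*sqrt(3)*b)


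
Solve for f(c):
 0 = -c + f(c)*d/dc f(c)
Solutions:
 f(c) = -sqrt(C1 + c^2)
 f(c) = sqrt(C1 + c^2)


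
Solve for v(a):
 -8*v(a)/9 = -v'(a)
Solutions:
 v(a) = C1*exp(8*a/9)


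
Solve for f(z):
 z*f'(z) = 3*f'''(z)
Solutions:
 f(z) = C1 + Integral(C2*airyai(3^(2/3)*z/3) + C3*airybi(3^(2/3)*z/3), z)


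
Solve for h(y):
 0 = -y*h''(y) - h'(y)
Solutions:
 h(y) = C1 + C2*log(y)


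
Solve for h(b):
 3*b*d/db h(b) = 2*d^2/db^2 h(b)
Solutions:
 h(b) = C1 + C2*erfi(sqrt(3)*b/2)


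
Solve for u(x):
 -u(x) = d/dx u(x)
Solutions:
 u(x) = C1*exp(-x)


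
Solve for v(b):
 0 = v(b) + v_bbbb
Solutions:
 v(b) = (C1*sin(sqrt(2)*b/2) + C2*cos(sqrt(2)*b/2))*exp(-sqrt(2)*b/2) + (C3*sin(sqrt(2)*b/2) + C4*cos(sqrt(2)*b/2))*exp(sqrt(2)*b/2)


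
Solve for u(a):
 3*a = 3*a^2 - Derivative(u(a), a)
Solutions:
 u(a) = C1 + a^3 - 3*a^2/2


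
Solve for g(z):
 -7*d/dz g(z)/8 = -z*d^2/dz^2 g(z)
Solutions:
 g(z) = C1 + C2*z^(15/8)


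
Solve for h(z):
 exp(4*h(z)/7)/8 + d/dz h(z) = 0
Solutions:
 h(z) = 7*log(-(1/(C1 + z))^(1/4)) + 7*log(14)/4
 h(z) = 7*log(1/(C1 + z))/4 + 7*log(14)/4
 h(z) = 7*log(-I*(1/(C1 + z))^(1/4)) + 7*log(14)/4
 h(z) = 7*log(I*(1/(C1 + z))^(1/4)) + 7*log(14)/4


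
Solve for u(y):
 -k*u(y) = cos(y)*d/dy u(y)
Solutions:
 u(y) = C1*exp(k*(log(sin(y) - 1) - log(sin(y) + 1))/2)


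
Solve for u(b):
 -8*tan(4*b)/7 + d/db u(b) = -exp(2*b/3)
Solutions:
 u(b) = C1 - 3*exp(2*b/3)/2 - 2*log(cos(4*b))/7


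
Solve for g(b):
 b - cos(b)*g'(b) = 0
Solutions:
 g(b) = C1 + Integral(b/cos(b), b)


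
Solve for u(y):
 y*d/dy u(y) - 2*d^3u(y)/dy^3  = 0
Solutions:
 u(y) = C1 + Integral(C2*airyai(2^(2/3)*y/2) + C3*airybi(2^(2/3)*y/2), y)


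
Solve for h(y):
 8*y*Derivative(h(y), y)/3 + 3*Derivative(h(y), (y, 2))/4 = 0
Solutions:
 h(y) = C1 + C2*erf(4*y/3)


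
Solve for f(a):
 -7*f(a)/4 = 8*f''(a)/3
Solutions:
 f(a) = C1*sin(sqrt(42)*a/8) + C2*cos(sqrt(42)*a/8)


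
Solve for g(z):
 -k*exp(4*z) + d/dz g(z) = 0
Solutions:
 g(z) = C1 + k*exp(4*z)/4


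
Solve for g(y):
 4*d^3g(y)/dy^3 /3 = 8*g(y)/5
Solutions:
 g(y) = C3*exp(5^(2/3)*6^(1/3)*y/5) + (C1*sin(2^(1/3)*3^(5/6)*5^(2/3)*y/10) + C2*cos(2^(1/3)*3^(5/6)*5^(2/3)*y/10))*exp(-5^(2/3)*6^(1/3)*y/10)


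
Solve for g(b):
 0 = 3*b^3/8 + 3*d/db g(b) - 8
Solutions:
 g(b) = C1 - b^4/32 + 8*b/3


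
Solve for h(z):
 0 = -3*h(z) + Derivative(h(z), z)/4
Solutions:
 h(z) = C1*exp(12*z)


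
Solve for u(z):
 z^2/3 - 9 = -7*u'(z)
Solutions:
 u(z) = C1 - z^3/63 + 9*z/7


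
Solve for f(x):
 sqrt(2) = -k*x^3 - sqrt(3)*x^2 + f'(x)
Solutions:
 f(x) = C1 + k*x^4/4 + sqrt(3)*x^3/3 + sqrt(2)*x


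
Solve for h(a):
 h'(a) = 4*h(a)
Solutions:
 h(a) = C1*exp(4*a)


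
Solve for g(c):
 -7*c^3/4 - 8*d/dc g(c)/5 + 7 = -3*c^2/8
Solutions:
 g(c) = C1 - 35*c^4/128 + 5*c^3/64 + 35*c/8


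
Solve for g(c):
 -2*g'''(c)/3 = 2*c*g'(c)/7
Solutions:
 g(c) = C1 + Integral(C2*airyai(-3^(1/3)*7^(2/3)*c/7) + C3*airybi(-3^(1/3)*7^(2/3)*c/7), c)


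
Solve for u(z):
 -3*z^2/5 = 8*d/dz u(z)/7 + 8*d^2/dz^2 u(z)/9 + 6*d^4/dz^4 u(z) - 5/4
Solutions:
 u(z) = C1 + C2*exp(-14^(1/3)*z*(-7^(1/3)*(243 + sqrt(59833))^(1/3) + 14*2^(1/3)/(243 + sqrt(59833))^(1/3))/126)*sin(14^(1/3)*sqrt(3)*z*(14*2^(1/3)/(243 + sqrt(59833))^(1/3) + 7^(1/3)*(243 + sqrt(59833))^(1/3))/126) + C3*exp(-14^(1/3)*z*(-7^(1/3)*(243 + sqrt(59833))^(1/3) + 14*2^(1/3)/(243 + sqrt(59833))^(1/3))/126)*cos(14^(1/3)*sqrt(3)*z*(14*2^(1/3)/(243 + sqrt(59833))^(1/3) + 7^(1/3)*(243 + sqrt(59833))^(1/3))/126) + C4*exp(14^(1/3)*z*(-7^(1/3)*(243 + sqrt(59833))^(1/3) + 14*2^(1/3)/(243 + sqrt(59833))^(1/3))/63) - 7*z^3/40 + 49*z^2/120 + 1981*z/4320


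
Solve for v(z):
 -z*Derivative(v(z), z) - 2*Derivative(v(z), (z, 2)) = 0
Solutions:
 v(z) = C1 + C2*erf(z/2)


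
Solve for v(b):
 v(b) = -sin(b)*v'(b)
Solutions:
 v(b) = C1*sqrt(cos(b) + 1)/sqrt(cos(b) - 1)


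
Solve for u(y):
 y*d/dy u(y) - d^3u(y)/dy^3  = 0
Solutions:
 u(y) = C1 + Integral(C2*airyai(y) + C3*airybi(y), y)


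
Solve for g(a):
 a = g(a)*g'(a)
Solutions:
 g(a) = -sqrt(C1 + a^2)
 g(a) = sqrt(C1 + a^2)


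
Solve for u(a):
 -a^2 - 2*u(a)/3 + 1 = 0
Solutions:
 u(a) = 3/2 - 3*a^2/2


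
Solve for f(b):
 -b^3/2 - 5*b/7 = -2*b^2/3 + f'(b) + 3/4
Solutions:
 f(b) = C1 - b^4/8 + 2*b^3/9 - 5*b^2/14 - 3*b/4


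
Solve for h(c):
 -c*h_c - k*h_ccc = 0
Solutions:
 h(c) = C1 + Integral(C2*airyai(c*(-1/k)^(1/3)) + C3*airybi(c*(-1/k)^(1/3)), c)


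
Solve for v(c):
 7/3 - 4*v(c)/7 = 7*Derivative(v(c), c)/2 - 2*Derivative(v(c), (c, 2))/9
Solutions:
 v(c) = C1*exp(3*c*(147 - sqrt(22505))/56) + C2*exp(3*c*(147 + sqrt(22505))/56) + 49/12


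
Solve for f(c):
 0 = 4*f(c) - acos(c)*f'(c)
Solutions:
 f(c) = C1*exp(4*Integral(1/acos(c), c))


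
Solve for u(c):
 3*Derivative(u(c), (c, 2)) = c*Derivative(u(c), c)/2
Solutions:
 u(c) = C1 + C2*erfi(sqrt(3)*c/6)


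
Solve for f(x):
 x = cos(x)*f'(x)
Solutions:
 f(x) = C1 + Integral(x/cos(x), x)


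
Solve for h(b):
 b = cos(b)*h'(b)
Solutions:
 h(b) = C1 + Integral(b/cos(b), b)


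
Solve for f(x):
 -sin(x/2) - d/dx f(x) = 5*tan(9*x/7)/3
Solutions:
 f(x) = C1 + 35*log(cos(9*x/7))/27 + 2*cos(x/2)


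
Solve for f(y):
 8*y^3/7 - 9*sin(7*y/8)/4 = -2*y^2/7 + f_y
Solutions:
 f(y) = C1 + 2*y^4/7 + 2*y^3/21 + 18*cos(7*y/8)/7


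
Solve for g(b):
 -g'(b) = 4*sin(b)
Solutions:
 g(b) = C1 + 4*cos(b)


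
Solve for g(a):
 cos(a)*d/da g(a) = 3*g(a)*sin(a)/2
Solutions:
 g(a) = C1/cos(a)^(3/2)


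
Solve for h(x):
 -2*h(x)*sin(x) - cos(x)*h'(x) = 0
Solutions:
 h(x) = C1*cos(x)^2


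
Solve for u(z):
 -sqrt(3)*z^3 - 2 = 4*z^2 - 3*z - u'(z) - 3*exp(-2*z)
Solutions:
 u(z) = C1 + sqrt(3)*z^4/4 + 4*z^3/3 - 3*z^2/2 + 2*z + 3*exp(-2*z)/2


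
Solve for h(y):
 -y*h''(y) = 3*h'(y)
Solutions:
 h(y) = C1 + C2/y^2


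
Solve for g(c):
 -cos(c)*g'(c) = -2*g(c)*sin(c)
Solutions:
 g(c) = C1/cos(c)^2


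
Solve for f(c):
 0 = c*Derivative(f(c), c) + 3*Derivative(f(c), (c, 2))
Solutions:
 f(c) = C1 + C2*erf(sqrt(6)*c/6)


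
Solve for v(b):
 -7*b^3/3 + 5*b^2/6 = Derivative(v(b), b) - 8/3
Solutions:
 v(b) = C1 - 7*b^4/12 + 5*b^3/18 + 8*b/3


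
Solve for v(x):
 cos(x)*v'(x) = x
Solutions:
 v(x) = C1 + Integral(x/cos(x), x)


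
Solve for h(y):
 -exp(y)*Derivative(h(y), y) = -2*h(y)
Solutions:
 h(y) = C1*exp(-2*exp(-y))


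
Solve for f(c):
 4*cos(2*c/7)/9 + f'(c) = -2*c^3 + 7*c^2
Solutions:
 f(c) = C1 - c^4/2 + 7*c^3/3 - 14*sin(2*c/7)/9


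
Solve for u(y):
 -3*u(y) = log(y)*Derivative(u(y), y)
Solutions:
 u(y) = C1*exp(-3*li(y))


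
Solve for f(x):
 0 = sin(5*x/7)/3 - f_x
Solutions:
 f(x) = C1 - 7*cos(5*x/7)/15


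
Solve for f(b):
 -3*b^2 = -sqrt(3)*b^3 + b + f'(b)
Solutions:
 f(b) = C1 + sqrt(3)*b^4/4 - b^3 - b^2/2


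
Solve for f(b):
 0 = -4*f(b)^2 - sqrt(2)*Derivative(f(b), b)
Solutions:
 f(b) = 1/(C1 + 2*sqrt(2)*b)


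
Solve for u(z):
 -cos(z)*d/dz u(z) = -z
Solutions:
 u(z) = C1 + Integral(z/cos(z), z)


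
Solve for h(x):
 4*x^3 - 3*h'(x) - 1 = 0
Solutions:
 h(x) = C1 + x^4/3 - x/3


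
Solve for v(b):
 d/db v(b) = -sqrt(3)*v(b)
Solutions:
 v(b) = C1*exp(-sqrt(3)*b)


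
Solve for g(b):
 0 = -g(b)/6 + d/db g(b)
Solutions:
 g(b) = C1*exp(b/6)


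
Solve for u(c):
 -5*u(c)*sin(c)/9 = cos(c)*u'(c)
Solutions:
 u(c) = C1*cos(c)^(5/9)


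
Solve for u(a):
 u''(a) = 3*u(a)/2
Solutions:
 u(a) = C1*exp(-sqrt(6)*a/2) + C2*exp(sqrt(6)*a/2)


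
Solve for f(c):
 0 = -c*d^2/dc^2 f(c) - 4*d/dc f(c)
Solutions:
 f(c) = C1 + C2/c^3


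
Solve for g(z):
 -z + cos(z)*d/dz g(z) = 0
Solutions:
 g(z) = C1 + Integral(z/cos(z), z)


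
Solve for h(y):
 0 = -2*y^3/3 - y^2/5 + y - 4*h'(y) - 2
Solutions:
 h(y) = C1 - y^4/24 - y^3/60 + y^2/8 - y/2


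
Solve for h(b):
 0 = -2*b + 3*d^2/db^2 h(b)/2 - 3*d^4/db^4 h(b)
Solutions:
 h(b) = C1 + C2*b + C3*exp(-sqrt(2)*b/2) + C4*exp(sqrt(2)*b/2) + 2*b^3/9


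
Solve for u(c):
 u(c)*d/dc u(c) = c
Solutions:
 u(c) = -sqrt(C1 + c^2)
 u(c) = sqrt(C1 + c^2)


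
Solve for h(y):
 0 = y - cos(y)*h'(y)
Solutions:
 h(y) = C1 + Integral(y/cos(y), y)


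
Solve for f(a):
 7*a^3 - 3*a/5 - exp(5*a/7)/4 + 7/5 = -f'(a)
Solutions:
 f(a) = C1 - 7*a^4/4 + 3*a^2/10 - 7*a/5 + 7*exp(5*a/7)/20


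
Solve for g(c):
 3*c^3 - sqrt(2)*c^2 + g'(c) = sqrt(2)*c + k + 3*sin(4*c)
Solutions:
 g(c) = C1 - 3*c^4/4 + sqrt(2)*c^3/3 + sqrt(2)*c^2/2 + c*k - 3*cos(4*c)/4


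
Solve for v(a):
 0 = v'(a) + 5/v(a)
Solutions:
 v(a) = -sqrt(C1 - 10*a)
 v(a) = sqrt(C1 - 10*a)


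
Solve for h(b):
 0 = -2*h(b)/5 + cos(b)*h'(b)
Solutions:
 h(b) = C1*(sin(b) + 1)^(1/5)/(sin(b) - 1)^(1/5)


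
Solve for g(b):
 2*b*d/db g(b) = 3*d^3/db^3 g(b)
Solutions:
 g(b) = C1 + Integral(C2*airyai(2^(1/3)*3^(2/3)*b/3) + C3*airybi(2^(1/3)*3^(2/3)*b/3), b)


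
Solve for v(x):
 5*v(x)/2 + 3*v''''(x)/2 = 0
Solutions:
 v(x) = (C1*sin(sqrt(2)*3^(3/4)*5^(1/4)*x/6) + C2*cos(sqrt(2)*3^(3/4)*5^(1/4)*x/6))*exp(-sqrt(2)*3^(3/4)*5^(1/4)*x/6) + (C3*sin(sqrt(2)*3^(3/4)*5^(1/4)*x/6) + C4*cos(sqrt(2)*3^(3/4)*5^(1/4)*x/6))*exp(sqrt(2)*3^(3/4)*5^(1/4)*x/6)


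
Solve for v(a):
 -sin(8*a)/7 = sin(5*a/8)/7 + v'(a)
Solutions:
 v(a) = C1 + 8*cos(5*a/8)/35 + cos(8*a)/56


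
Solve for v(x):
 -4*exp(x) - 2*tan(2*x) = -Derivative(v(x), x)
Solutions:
 v(x) = C1 + 4*exp(x) - log(cos(2*x))


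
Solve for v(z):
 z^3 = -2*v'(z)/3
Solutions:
 v(z) = C1 - 3*z^4/8


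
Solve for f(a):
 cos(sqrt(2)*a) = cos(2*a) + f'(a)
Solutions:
 f(a) = C1 - sin(2*a)/2 + sqrt(2)*sin(sqrt(2)*a)/2


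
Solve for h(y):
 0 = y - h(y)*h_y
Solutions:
 h(y) = -sqrt(C1 + y^2)
 h(y) = sqrt(C1 + y^2)


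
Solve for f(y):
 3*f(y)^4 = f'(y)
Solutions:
 f(y) = (-1/(C1 + 9*y))^(1/3)
 f(y) = (-1/(C1 + 3*y))^(1/3)*(-3^(2/3) - 3*3^(1/6)*I)/6
 f(y) = (-1/(C1 + 3*y))^(1/3)*(-3^(2/3) + 3*3^(1/6)*I)/6


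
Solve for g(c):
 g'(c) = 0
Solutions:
 g(c) = C1


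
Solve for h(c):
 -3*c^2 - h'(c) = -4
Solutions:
 h(c) = C1 - c^3 + 4*c


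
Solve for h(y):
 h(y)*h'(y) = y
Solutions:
 h(y) = -sqrt(C1 + y^2)
 h(y) = sqrt(C1 + y^2)


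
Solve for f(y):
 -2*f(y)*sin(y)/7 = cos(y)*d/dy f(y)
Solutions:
 f(y) = C1*cos(y)^(2/7)


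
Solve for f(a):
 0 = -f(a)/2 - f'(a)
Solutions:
 f(a) = C1*exp(-a/2)


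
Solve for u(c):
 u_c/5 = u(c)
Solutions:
 u(c) = C1*exp(5*c)


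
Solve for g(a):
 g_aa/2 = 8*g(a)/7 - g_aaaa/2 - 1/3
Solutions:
 g(a) = C1*exp(-sqrt(14)*a*sqrt(-7 + sqrt(497))/14) + C2*exp(sqrt(14)*a*sqrt(-7 + sqrt(497))/14) + C3*sin(sqrt(14)*a*sqrt(7 + sqrt(497))/14) + C4*cos(sqrt(14)*a*sqrt(7 + sqrt(497))/14) + 7/24


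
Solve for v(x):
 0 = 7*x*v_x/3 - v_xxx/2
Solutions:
 v(x) = C1 + Integral(C2*airyai(14^(1/3)*3^(2/3)*x/3) + C3*airybi(14^(1/3)*3^(2/3)*x/3), x)


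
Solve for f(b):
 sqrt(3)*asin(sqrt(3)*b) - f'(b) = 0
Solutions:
 f(b) = C1 + sqrt(3)*(b*asin(sqrt(3)*b) + sqrt(3)*sqrt(1 - 3*b^2)/3)


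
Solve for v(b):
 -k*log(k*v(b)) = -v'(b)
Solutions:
 li(k*v(b))/k = C1 + b*k


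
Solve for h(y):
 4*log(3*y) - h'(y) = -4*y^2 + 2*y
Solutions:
 h(y) = C1 + 4*y^3/3 - y^2 + 4*y*log(y) - 4*y + y*log(81)


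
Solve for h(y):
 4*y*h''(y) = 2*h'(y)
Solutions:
 h(y) = C1 + C2*y^(3/2)


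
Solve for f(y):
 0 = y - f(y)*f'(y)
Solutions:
 f(y) = -sqrt(C1 + y^2)
 f(y) = sqrt(C1 + y^2)


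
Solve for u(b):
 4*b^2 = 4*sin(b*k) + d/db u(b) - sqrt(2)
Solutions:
 u(b) = C1 + 4*b^3/3 + sqrt(2)*b + 4*cos(b*k)/k


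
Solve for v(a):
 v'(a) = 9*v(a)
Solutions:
 v(a) = C1*exp(9*a)


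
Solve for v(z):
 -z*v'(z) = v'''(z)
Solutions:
 v(z) = C1 + Integral(C2*airyai(-z) + C3*airybi(-z), z)


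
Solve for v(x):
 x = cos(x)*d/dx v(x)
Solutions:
 v(x) = C1 + Integral(x/cos(x), x)


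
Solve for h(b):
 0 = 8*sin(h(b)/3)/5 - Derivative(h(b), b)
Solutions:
 -8*b/5 + 3*log(cos(h(b)/3) - 1)/2 - 3*log(cos(h(b)/3) + 1)/2 = C1


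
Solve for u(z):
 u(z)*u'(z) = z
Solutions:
 u(z) = -sqrt(C1 + z^2)
 u(z) = sqrt(C1 + z^2)


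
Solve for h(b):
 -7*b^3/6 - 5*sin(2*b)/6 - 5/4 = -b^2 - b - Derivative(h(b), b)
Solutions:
 h(b) = C1 + 7*b^4/24 - b^3/3 - b^2/2 + 5*b/4 - 5*cos(2*b)/12


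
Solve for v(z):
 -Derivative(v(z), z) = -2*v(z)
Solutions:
 v(z) = C1*exp(2*z)


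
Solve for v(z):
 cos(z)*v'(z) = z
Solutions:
 v(z) = C1 + Integral(z/cos(z), z)


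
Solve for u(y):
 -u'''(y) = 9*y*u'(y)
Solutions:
 u(y) = C1 + Integral(C2*airyai(-3^(2/3)*y) + C3*airybi(-3^(2/3)*y), y)


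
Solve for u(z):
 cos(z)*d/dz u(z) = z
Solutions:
 u(z) = C1 + Integral(z/cos(z), z)


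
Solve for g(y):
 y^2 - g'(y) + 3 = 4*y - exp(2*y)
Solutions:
 g(y) = C1 + y^3/3 - 2*y^2 + 3*y + exp(2*y)/2


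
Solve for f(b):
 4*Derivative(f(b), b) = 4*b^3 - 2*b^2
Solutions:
 f(b) = C1 + b^4/4 - b^3/6


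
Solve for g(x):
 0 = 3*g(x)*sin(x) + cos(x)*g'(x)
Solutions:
 g(x) = C1*cos(x)^3


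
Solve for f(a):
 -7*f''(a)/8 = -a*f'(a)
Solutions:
 f(a) = C1 + C2*erfi(2*sqrt(7)*a/7)


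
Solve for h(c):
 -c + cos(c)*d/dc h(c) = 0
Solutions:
 h(c) = C1 + Integral(c/cos(c), c)


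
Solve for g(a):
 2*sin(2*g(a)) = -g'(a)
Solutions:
 g(a) = pi - acos((-C1 - exp(8*a))/(C1 - exp(8*a)))/2
 g(a) = acos((-C1 - exp(8*a))/(C1 - exp(8*a)))/2


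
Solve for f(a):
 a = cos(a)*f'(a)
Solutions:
 f(a) = C1 + Integral(a/cos(a), a)


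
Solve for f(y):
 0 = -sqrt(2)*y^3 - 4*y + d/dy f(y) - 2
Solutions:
 f(y) = C1 + sqrt(2)*y^4/4 + 2*y^2 + 2*y


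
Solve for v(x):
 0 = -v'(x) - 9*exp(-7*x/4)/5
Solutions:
 v(x) = C1 + 36*exp(-7*x/4)/35


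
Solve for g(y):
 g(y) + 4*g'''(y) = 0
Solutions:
 g(y) = C3*exp(-2^(1/3)*y/2) + (C1*sin(2^(1/3)*sqrt(3)*y/4) + C2*cos(2^(1/3)*sqrt(3)*y/4))*exp(2^(1/3)*y/4)


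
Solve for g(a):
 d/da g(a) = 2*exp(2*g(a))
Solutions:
 g(a) = log(-sqrt(-1/(C1 + 2*a))) - log(2)/2
 g(a) = log(-1/(C1 + 2*a))/2 - log(2)/2


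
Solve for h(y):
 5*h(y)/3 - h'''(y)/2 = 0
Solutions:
 h(y) = C3*exp(10^(1/3)*3^(2/3)*y/3) + (C1*sin(10^(1/3)*3^(1/6)*y/2) + C2*cos(10^(1/3)*3^(1/6)*y/2))*exp(-10^(1/3)*3^(2/3)*y/6)


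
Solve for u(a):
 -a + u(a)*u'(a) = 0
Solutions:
 u(a) = -sqrt(C1 + a^2)
 u(a) = sqrt(C1 + a^2)


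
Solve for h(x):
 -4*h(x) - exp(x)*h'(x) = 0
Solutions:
 h(x) = C1*exp(4*exp(-x))


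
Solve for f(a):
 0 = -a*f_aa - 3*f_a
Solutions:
 f(a) = C1 + C2/a^2


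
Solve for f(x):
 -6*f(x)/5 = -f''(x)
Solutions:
 f(x) = C1*exp(-sqrt(30)*x/5) + C2*exp(sqrt(30)*x/5)


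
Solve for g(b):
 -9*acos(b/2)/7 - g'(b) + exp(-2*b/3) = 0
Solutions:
 g(b) = C1 - 9*b*acos(b/2)/7 + 9*sqrt(4 - b^2)/7 - 3*exp(-2*b/3)/2


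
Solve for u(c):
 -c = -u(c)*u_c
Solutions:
 u(c) = -sqrt(C1 + c^2)
 u(c) = sqrt(C1 + c^2)


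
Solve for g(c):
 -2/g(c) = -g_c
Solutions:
 g(c) = -sqrt(C1 + 4*c)
 g(c) = sqrt(C1 + 4*c)


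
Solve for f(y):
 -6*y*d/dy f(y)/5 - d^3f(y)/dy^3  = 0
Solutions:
 f(y) = C1 + Integral(C2*airyai(-5^(2/3)*6^(1/3)*y/5) + C3*airybi(-5^(2/3)*6^(1/3)*y/5), y)


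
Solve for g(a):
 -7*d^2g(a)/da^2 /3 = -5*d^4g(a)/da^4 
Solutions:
 g(a) = C1 + C2*a + C3*exp(-sqrt(105)*a/15) + C4*exp(sqrt(105)*a/15)


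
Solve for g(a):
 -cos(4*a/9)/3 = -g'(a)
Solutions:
 g(a) = C1 + 3*sin(4*a/9)/4


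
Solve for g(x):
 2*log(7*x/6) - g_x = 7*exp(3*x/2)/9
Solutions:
 g(x) = C1 + 2*x*log(x) + 2*x*(-log(6) - 1 + log(7)) - 14*exp(3*x/2)/27


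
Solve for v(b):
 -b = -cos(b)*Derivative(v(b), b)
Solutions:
 v(b) = C1 + Integral(b/cos(b), b)


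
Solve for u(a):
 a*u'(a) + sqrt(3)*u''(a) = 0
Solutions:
 u(a) = C1 + C2*erf(sqrt(2)*3^(3/4)*a/6)


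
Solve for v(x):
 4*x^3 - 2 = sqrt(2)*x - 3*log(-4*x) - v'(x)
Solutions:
 v(x) = C1 - x^4 + sqrt(2)*x^2/2 - 3*x*log(-x) + x*(5 - 6*log(2))


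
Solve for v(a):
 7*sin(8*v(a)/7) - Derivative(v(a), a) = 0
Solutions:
 -7*a + 7*log(cos(8*v(a)/7) - 1)/16 - 7*log(cos(8*v(a)/7) + 1)/16 = C1


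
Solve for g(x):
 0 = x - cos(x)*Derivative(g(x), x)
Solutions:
 g(x) = C1 + Integral(x/cos(x), x)


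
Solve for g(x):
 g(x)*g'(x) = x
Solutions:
 g(x) = -sqrt(C1 + x^2)
 g(x) = sqrt(C1 + x^2)


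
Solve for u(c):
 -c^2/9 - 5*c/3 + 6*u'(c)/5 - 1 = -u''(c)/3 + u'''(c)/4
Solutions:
 u(c) = C1 + C2*exp(2*c*(5 - sqrt(295))/15) + C3*exp(2*c*(5 + sqrt(295))/15) + 5*c^3/162 + 325*c^2/486 + 8755*c/17496


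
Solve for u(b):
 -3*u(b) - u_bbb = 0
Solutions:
 u(b) = C3*exp(-3^(1/3)*b) + (C1*sin(3^(5/6)*b/2) + C2*cos(3^(5/6)*b/2))*exp(3^(1/3)*b/2)


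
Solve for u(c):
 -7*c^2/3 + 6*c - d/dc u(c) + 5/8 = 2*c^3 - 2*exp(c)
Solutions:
 u(c) = C1 - c^4/2 - 7*c^3/9 + 3*c^2 + 5*c/8 + 2*exp(c)


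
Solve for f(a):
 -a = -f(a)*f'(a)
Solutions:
 f(a) = -sqrt(C1 + a^2)
 f(a) = sqrt(C1 + a^2)


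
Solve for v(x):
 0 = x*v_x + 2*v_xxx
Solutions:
 v(x) = C1 + Integral(C2*airyai(-2^(2/3)*x/2) + C3*airybi(-2^(2/3)*x/2), x)


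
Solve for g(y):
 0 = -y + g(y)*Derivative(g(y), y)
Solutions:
 g(y) = -sqrt(C1 + y^2)
 g(y) = sqrt(C1 + y^2)


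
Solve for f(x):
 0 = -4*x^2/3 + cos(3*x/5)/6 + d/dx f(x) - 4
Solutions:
 f(x) = C1 + 4*x^3/9 + 4*x - 5*sin(3*x/5)/18


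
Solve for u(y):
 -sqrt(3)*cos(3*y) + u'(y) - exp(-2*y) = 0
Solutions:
 u(y) = C1 + sqrt(3)*sin(3*y)/3 - exp(-2*y)/2


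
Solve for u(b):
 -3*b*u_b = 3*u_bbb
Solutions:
 u(b) = C1 + Integral(C2*airyai(-b) + C3*airybi(-b), b)


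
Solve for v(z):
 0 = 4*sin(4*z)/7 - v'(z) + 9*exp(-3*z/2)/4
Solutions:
 v(z) = C1 - cos(4*z)/7 - 3*exp(-3*z/2)/2


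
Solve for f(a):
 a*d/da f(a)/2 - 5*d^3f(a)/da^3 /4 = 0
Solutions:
 f(a) = C1 + Integral(C2*airyai(2^(1/3)*5^(2/3)*a/5) + C3*airybi(2^(1/3)*5^(2/3)*a/5), a)


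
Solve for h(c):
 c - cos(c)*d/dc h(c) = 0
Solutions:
 h(c) = C1 + Integral(c/cos(c), c)


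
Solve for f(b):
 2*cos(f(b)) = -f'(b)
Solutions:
 f(b) = pi - asin((C1 + exp(4*b))/(C1 - exp(4*b)))
 f(b) = asin((C1 + exp(4*b))/(C1 - exp(4*b)))


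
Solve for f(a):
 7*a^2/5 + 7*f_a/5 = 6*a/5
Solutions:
 f(a) = C1 - a^3/3 + 3*a^2/7


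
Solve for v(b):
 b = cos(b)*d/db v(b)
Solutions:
 v(b) = C1 + Integral(b/cos(b), b)


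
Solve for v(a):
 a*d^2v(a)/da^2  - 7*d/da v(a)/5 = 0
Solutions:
 v(a) = C1 + C2*a^(12/5)


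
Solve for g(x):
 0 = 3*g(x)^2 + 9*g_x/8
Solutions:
 g(x) = 3/(C1 + 8*x)


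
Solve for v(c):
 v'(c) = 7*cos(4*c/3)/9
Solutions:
 v(c) = C1 + 7*sin(4*c/3)/12


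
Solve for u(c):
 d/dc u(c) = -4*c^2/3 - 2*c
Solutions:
 u(c) = C1 - 4*c^3/9 - c^2


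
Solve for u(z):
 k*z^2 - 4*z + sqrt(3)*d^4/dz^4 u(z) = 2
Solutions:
 u(z) = C1 + C2*z + C3*z^2 + C4*z^3 - sqrt(3)*k*z^6/1080 + sqrt(3)*z^5/90 + sqrt(3)*z^4/36


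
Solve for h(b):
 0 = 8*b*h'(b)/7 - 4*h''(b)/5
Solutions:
 h(b) = C1 + C2*erfi(sqrt(35)*b/7)


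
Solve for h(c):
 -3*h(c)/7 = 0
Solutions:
 h(c) = 0


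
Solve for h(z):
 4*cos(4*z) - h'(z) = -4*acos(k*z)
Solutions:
 h(z) = C1 + 4*Piecewise((z*acos(k*z) - sqrt(-k^2*z^2 + 1)/k, Ne(k, 0)), (pi*z/2, True)) + sin(4*z)


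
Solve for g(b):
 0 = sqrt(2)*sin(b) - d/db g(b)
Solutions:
 g(b) = C1 - sqrt(2)*cos(b)


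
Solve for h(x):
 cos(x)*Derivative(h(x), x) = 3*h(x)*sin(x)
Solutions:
 h(x) = C1/cos(x)^3


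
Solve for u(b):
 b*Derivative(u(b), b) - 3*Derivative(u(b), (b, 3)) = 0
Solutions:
 u(b) = C1 + Integral(C2*airyai(3^(2/3)*b/3) + C3*airybi(3^(2/3)*b/3), b)


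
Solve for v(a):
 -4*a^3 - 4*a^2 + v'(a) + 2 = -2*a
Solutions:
 v(a) = C1 + a^4 + 4*a^3/3 - a^2 - 2*a


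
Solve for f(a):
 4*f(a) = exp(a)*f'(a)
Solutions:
 f(a) = C1*exp(-4*exp(-a))


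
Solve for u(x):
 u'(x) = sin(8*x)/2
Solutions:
 u(x) = C1 - cos(8*x)/16


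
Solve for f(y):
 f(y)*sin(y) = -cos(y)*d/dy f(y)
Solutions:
 f(y) = C1*cos(y)


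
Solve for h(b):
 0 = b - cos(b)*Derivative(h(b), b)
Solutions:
 h(b) = C1 + Integral(b/cos(b), b)


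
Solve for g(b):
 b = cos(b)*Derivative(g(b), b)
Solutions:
 g(b) = C1 + Integral(b/cos(b), b)


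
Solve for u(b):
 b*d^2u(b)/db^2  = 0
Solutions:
 u(b) = C1 + C2*b


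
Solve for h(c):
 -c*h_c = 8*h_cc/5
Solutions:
 h(c) = C1 + C2*erf(sqrt(5)*c/4)


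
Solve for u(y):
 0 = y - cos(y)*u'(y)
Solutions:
 u(y) = C1 + Integral(y/cos(y), y)


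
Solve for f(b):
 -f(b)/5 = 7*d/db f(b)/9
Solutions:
 f(b) = C1*exp(-9*b/35)


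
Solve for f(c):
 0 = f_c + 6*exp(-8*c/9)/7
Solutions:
 f(c) = C1 + 27*exp(-8*c/9)/28


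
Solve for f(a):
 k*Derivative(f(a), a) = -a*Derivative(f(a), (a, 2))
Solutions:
 f(a) = C1 + a^(1 - re(k))*(C2*sin(log(a)*Abs(im(k))) + C3*cos(log(a)*im(k)))


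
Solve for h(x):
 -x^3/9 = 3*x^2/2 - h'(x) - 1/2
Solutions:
 h(x) = C1 + x^4/36 + x^3/2 - x/2


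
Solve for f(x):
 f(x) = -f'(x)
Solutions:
 f(x) = C1*exp(-x)


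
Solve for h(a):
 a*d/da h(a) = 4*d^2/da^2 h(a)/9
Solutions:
 h(a) = C1 + C2*erfi(3*sqrt(2)*a/4)


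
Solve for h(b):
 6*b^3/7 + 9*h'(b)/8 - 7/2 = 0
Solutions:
 h(b) = C1 - 4*b^4/21 + 28*b/9


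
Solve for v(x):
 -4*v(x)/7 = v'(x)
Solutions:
 v(x) = C1*exp(-4*x/7)


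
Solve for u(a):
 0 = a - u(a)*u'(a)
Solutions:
 u(a) = -sqrt(C1 + a^2)
 u(a) = sqrt(C1 + a^2)


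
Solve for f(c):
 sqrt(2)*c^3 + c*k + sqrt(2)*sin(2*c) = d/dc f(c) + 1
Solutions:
 f(c) = C1 + sqrt(2)*c^4/4 + c^2*k/2 - c - sqrt(2)*cos(2*c)/2


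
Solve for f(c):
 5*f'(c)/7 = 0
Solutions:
 f(c) = C1


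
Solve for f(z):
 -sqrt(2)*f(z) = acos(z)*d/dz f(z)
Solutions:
 f(z) = C1*exp(-sqrt(2)*Integral(1/acos(z), z))


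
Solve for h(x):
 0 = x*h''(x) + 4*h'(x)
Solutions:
 h(x) = C1 + C2/x^3


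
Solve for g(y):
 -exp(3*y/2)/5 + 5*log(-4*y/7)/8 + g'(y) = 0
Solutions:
 g(y) = C1 - 5*y*log(-y)/8 + 5*y*(-2*log(2) + 1 + log(7))/8 + 2*exp(3*y/2)/15


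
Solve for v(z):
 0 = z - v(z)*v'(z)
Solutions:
 v(z) = -sqrt(C1 + z^2)
 v(z) = sqrt(C1 + z^2)


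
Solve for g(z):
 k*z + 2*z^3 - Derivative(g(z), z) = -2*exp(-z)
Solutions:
 g(z) = C1 + k*z^2/2 + z^4/2 - 2*exp(-z)


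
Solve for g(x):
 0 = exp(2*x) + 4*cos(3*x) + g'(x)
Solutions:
 g(x) = C1 - exp(2*x)/2 - 4*sin(3*x)/3


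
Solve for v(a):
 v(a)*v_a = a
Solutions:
 v(a) = -sqrt(C1 + a^2)
 v(a) = sqrt(C1 + a^2)


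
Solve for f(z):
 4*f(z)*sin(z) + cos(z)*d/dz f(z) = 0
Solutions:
 f(z) = C1*cos(z)^4


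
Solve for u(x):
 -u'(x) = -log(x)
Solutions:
 u(x) = C1 + x*log(x) - x


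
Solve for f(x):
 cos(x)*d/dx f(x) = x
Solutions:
 f(x) = C1 + Integral(x/cos(x), x)


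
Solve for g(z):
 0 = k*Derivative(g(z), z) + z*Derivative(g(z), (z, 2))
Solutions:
 g(z) = C1 + z^(1 - re(k))*(C2*sin(log(z)*Abs(im(k))) + C3*cos(log(z)*im(k)))


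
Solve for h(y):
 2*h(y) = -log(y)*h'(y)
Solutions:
 h(y) = C1*exp(-2*li(y))


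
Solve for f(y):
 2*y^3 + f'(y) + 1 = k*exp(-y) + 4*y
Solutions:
 f(y) = C1 - k*exp(-y) - y^4/2 + 2*y^2 - y


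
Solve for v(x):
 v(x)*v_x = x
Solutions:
 v(x) = -sqrt(C1 + x^2)
 v(x) = sqrt(C1 + x^2)


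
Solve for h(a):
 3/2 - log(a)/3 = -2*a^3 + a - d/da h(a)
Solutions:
 h(a) = C1 - a^4/2 + a^2/2 + a*log(a)/3 - 11*a/6


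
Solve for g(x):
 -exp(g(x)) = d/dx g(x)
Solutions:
 g(x) = log(1/(C1 + x))


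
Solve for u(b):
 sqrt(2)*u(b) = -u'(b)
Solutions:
 u(b) = C1*exp(-sqrt(2)*b)


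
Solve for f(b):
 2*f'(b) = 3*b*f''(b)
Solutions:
 f(b) = C1 + C2*b^(5/3)


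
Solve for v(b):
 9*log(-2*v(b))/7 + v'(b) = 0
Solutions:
 7*Integral(1/(log(-_y) + log(2)), (_y, v(b)))/9 = C1 - b
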